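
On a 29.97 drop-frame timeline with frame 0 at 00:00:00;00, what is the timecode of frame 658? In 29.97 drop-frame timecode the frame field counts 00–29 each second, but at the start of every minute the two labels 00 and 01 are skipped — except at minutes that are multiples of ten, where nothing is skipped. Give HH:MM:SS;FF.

00:00:21;28

Each 10-minute DF block holds 10 × 60 × 30 − 9 × 2 = 17982 frames. 658 ÷ 17982 → 0 full blocks, remainder 658.
Within the partial block the first minute is 1800 frames and each further minute 1798, so 0 further minute boundaries passed. Total skipped labels = 18 × 0 + 2 × 0 = 0.
Non-drop label index = 658 + 0 = 658; at 30 labels/s that is 00:00:21:28, i.e. DF 00:00:21;28.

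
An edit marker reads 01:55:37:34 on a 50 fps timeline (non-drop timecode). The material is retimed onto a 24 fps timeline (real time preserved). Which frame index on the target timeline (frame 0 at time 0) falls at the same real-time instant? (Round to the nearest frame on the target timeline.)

frame 166504

Source frame index: (1×3600 + 55×60 + 37) × 50 + 34 = 346884.
Real time: 346884 / (50) = 173442/25 s.
Target frame: (173442/25) × (24) = 4162608/25 ≈ 166504.320 → 166504.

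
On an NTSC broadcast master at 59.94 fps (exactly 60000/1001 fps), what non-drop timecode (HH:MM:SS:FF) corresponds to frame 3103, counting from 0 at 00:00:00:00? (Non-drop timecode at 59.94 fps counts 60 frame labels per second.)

00:00:51:43

3103 ÷ 60 = 51 full seconds, remainder 43 frames.
51 s = 0 h 0 min 51 s.
Timecode: 00:00:51:43.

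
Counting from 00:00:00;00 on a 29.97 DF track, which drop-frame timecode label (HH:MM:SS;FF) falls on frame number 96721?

00:53:47;07

Ten DF minutes hold 17982 frames, so frame 96721 lies in block 5 (frames 89910–107891) with 6811 frames into that block.
The block's first minute is 1800 frames and the rest 1798 each; 6811 frames reaches minute 3, so 5 × 18 + 3 × 2 = 96 labels have been skipped so far.
Adding those back, label number 96721 + 96 = 96817 at 30 labels/s is 3227 s + 7 f = 0 h 53 min 47 s frame 7, i.e. 00:53:47;07.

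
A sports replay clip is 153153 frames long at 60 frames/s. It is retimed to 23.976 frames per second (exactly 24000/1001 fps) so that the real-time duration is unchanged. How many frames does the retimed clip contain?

61200 frames

Target frames = source frames × (target rate / source rate) = 153153 × (24000/1001)/(60) = 153153 × 400/1001 = 61200.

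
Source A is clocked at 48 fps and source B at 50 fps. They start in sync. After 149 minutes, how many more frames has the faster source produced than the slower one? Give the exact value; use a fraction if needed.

149 min = 8940 s.
A emits 48 × 8940 = 429120 frames; B emits 50 × 8940 = 447000.
Difference = 17880 frames; B is ahead of A.

17880 frames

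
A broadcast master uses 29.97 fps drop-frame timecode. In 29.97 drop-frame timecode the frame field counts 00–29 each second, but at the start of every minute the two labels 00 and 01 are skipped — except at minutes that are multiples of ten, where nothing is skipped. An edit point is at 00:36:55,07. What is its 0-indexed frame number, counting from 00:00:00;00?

As if non-drop at 30 labels/s: (0 × 3600 + 36 × 60 + 55) × 30 + 7 = 66457.
Minute boundaries passed: 36; those not divisible by 10: 36 − 3 = 33; dropped labels = 2 × 33 = 66.
Actual frame index = 66457 − 66 = 66391.

66391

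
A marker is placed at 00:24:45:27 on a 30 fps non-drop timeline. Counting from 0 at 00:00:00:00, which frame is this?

Total seconds to the label: (0 × 3600 + 24 × 60 + 45) = 1485.
Frame index = 1485 × 30 + 27 = 44577.

frame 44577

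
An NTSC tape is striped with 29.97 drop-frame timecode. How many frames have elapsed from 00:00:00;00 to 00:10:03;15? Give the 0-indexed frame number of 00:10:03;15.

As if non-drop at 30 labels/s: (0 × 3600 + 10 × 60 + 3) × 30 + 15 = 18105.
Minute boundaries passed: 10; those not divisible by 10: 10 − 1 = 9; dropped labels = 2 × 9 = 18.
Actual frame index = 18105 − 18 = 18087.

18087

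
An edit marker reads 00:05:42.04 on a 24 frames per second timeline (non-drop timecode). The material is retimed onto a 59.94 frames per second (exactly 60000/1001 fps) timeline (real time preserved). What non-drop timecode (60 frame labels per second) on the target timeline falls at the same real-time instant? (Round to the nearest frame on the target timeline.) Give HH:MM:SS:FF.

Source frame index: (0×3600 + 5×60 + 42) × 24 + 4 = 8212.
Real time: 8212 / (24) = 2053/6 s.
Target frame: (2053/6) × (60000/1001) = 20530000/1001 ≈ 20509.491 → 20509.
At 60 labels/s: frame 20509 → 00:05:41:49.

00:05:41:49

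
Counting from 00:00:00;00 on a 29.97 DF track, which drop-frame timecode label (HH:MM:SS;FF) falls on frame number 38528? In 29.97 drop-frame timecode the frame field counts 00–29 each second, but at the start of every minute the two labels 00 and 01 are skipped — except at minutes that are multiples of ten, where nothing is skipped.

00:21:25;16

Each 10-minute DF block holds 10 × 60 × 30 − 9 × 2 = 17982 frames. 38528 ÷ 17982 → 2 full blocks, remainder 2564.
Within the partial block the first minute is 1800 frames and each further minute 1798, so 1 further minute boundary passed. Total skipped labels = 18 × 2 + 2 × 1 = 38.
Non-drop label index = 38528 + 38 = 38566; at 30 labels/s that is 00:21:25:16, i.e. DF 00:21:25;16.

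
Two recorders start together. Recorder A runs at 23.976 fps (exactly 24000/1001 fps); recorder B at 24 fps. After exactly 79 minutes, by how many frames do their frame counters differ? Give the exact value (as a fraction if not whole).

79 min = 4740 s.
A emits 24000/1001 × 4740 = 113760000/1001 frames; B emits 24 × 4740 = 113760.
Difference = 113760/1001 frames (≈ 113.6464); B is ahead of A.

113760/1001 frames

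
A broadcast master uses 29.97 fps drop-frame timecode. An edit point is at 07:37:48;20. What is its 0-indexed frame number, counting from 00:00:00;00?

823236

Complete 10-minute blocks: 45, each 17982 frames → 809190.
Remaining 7 whole minutes in the current block: 1800 + 6 × 1798 = 12588 frames.
Within the current minute: 48 × 30 + 20 − 2 = 1458 (labels ;00/;01 skipped at this minute). Total = 809190 + 12588 + 1458 = 823236.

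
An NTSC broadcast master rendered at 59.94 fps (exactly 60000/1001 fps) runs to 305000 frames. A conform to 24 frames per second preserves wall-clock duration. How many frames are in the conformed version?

122122 frames

Target frames = source frames × (target rate / source rate) = 305000 × (24)/(60000/1001) = 305000 × 1001/2500 = 122122.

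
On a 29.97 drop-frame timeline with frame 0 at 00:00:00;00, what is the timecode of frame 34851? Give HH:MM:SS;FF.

Ten DF minutes hold 17982 frames, so frame 34851 lies in block 1 (frames 17982–35963) with 16869 frames into that block.
The block's first minute is 1800 frames and the rest 1798 each; 16869 frames reaches minute 9, so 1 × 18 + 9 × 2 = 36 labels have been skipped so far.
Adding those back, label number 34851 + 36 = 34887 at 30 labels/s is 1162 s + 27 f = 0 h 19 min 22 s frame 27, i.e. 00:19:22;27.

00:19:22;27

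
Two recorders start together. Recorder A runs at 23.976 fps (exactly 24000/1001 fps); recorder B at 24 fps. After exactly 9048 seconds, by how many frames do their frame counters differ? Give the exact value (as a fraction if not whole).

16704/77 frames

A emits 24000/1001 × 9048 = 16704000/77 frames; B emits 24 × 9048 = 217152.
Difference = 16704/77 frames (≈ 216.9351); B is ahead of A.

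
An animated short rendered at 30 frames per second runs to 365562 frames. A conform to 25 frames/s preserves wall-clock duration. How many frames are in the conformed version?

304635 frames

Target frames = source frames × (target rate / source rate) = 365562 × (25)/(30) = 365562 × 5/6 = 304635.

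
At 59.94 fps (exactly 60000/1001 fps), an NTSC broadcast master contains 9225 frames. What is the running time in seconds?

153.90375 seconds

Running time = 9225 / (60000/1001) = 153.90375 s.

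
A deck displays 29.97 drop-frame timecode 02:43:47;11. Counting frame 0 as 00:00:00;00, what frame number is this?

As if non-drop at 30 labels/s: (2 × 3600 + 43 × 60 + 47) × 30 + 11 = 294821.
Minute boundaries passed: 163; those not divisible by 10: 163 − 16 = 147; dropped labels = 2 × 147 = 294.
Actual frame index = 294821 − 294 = 294527.

294527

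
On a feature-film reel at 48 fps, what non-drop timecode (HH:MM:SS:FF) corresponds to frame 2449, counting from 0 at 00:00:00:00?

2449 ÷ 48 = 51 full seconds, remainder 1 frame.
51 s = 0 h 0 min 51 s.
Timecode: 00:00:51:01.

00:00:51:01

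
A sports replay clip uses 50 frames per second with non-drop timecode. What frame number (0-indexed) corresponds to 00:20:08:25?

frame 60425

Total seconds to the label: (0 × 3600 + 20 × 60 + 8) = 1208.
Frame index = 1208 × 50 + 25 = 60425.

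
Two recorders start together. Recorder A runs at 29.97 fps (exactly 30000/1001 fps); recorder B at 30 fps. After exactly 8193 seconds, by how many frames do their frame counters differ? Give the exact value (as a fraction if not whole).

245790/1001 frames

A emits 30000/1001 × 8193 = 245790000/1001 frames; B emits 30 × 8193 = 245790.
Difference = 245790/1001 frames (≈ 245.5445); B is ahead of A.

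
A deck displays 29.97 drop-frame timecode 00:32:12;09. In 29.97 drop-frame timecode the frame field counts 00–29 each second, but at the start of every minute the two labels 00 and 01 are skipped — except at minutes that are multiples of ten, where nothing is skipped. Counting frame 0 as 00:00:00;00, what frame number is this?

57911

As if non-drop at 30 labels/s: (0 × 3600 + 32 × 60 + 12) × 30 + 9 = 57969.
Minute boundaries passed: 32; those not divisible by 10: 32 − 3 = 29; dropped labels = 2 × 29 = 58.
Actual frame index = 57969 − 58 = 57911.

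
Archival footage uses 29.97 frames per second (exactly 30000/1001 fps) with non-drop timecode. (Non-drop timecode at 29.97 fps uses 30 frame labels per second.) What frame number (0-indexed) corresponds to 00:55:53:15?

Total seconds to the label: (0 × 3600 + 55 × 60 + 53) = 3353.
Frame index = 3353 × 30 + 15 = 100605.

frame 100605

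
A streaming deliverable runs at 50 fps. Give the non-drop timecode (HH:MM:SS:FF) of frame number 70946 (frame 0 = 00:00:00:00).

70946 ÷ 50 = 1418 full seconds, remainder 46 frames.
1418 s = 0 h 23 min 38 s.
Timecode: 00:23:38:46.

00:23:38:46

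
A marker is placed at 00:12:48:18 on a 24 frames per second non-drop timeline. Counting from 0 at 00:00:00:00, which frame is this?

Total seconds to the label: (0 × 3600 + 12 × 60 + 48) = 768.
Frame index = 768 × 24 + 18 = 18450.

18450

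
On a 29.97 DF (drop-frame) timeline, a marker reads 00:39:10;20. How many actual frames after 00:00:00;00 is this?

70448

Complete 10-minute blocks: 3, each 17982 frames → 53946.
Remaining 9 whole minutes in the current block: 1800 + 8 × 1798 = 16184 frames.
Within the current minute: 10 × 30 + 20 − 2 = 318 (labels ;00/;01 skipped at this minute). Total = 53946 + 16184 + 318 = 70448.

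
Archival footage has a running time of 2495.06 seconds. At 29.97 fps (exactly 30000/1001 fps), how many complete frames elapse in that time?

Frames = 2495.06 × 30000/1001 = 74851800/1001 ≈ 74777.0230.
Complete frames: 74777.

74777 frames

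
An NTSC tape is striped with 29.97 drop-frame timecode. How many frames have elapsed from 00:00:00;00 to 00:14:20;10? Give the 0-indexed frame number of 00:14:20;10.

25784

As if non-drop at 30 labels/s: (0 × 3600 + 14 × 60 + 20) × 30 + 10 = 25810.
Minute boundaries passed: 14; those not divisible by 10: 14 − 1 = 13; dropped labels = 2 × 13 = 26.
Actual frame index = 25810 − 26 = 25784.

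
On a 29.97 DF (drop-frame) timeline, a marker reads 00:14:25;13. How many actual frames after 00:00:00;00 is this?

25937

As if non-drop at 30 labels/s: (0 × 3600 + 14 × 60 + 25) × 30 + 13 = 25963.
Minute boundaries passed: 14; those not divisible by 10: 14 − 1 = 13; dropped labels = 2 × 13 = 26.
Actual frame index = 25963 − 26 = 25937.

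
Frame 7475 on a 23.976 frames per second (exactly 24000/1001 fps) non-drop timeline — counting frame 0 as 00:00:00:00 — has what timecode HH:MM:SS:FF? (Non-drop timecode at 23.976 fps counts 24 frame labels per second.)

00:05:11:11

7475 ÷ 24 = 311 full seconds, remainder 11 frames.
311 s = 0 h 5 min 11 s.
Timecode: 00:05:11:11.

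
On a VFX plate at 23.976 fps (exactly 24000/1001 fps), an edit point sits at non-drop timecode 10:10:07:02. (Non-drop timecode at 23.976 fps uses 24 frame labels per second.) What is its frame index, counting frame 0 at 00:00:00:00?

Total seconds to the label: (10 × 3600 + 10 × 60 + 7) = 36607.
Frame index = 36607 × 24 + 2 = 878570.

878570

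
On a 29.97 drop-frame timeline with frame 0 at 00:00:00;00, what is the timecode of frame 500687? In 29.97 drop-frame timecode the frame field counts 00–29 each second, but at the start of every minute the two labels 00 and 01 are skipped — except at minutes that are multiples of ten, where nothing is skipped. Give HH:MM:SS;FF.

Each 10-minute DF block holds 10 × 60 × 30 − 9 × 2 = 17982 frames. 500687 ÷ 17982 → 27 full blocks, remainder 15173.
Within the partial block the first minute is 1800 frames and each further minute 1798, so 8 further minute boundaries passed. Total skipped labels = 18 × 27 + 2 × 8 = 502.
Non-drop label index = 500687 + 502 = 501189; at 30 labels/s that is 04:38:26:09, i.e. DF 04:38:26;09.

04:38:26;09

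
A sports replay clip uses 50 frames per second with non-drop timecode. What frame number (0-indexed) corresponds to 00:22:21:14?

Total seconds to the label: (0 × 3600 + 22 × 60 + 21) = 1341.
Frame index = 1341 × 50 + 14 = 67064.

frame 67064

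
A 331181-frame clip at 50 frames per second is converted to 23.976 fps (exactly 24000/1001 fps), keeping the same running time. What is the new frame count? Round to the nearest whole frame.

Frames at target rate = 331181 × (24000/1001) / (50) = 158966880/1001 ≈ 158808.072.
Nearest whole frame: 158808.

158808 frames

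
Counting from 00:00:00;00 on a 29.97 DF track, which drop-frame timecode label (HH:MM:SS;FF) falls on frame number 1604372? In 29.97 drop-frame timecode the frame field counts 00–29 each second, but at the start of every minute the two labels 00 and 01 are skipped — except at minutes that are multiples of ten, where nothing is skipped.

14:52:12;18

Each 10-minute DF block holds 10 × 60 × 30 − 9 × 2 = 17982 frames. 1604372 ÷ 17982 → 89 full blocks, remainder 3974.
Within the partial block the first minute is 1800 frames and each further minute 1798, so 2 further minute boundaries passed. Total skipped labels = 18 × 89 + 2 × 2 = 1606.
Non-drop label index = 1604372 + 1606 = 1605978; at 30 labels/s that is 14:52:12:18, i.e. DF 14:52:12;18.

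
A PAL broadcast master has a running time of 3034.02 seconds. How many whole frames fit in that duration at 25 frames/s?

75850 frames

Frames = 3034.02 × 25 = 151701/2 ≈ 75850.5000.
Complete frames: 75850.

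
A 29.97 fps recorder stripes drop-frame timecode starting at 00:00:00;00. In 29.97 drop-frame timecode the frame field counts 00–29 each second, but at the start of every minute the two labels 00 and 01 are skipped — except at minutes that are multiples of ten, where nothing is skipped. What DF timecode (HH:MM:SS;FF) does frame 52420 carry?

00:29:09;04

Ten DF minutes hold 17982 frames, so frame 52420 lies in block 2 (frames 35964–53945) with 16456 frames into that block.
The block's first minute is 1800 frames and the rest 1798 each; 16456 frames reaches minute 9, so 2 × 18 + 9 × 2 = 54 labels have been skipped so far.
Adding those back, label number 52420 + 54 = 52474 at 30 labels/s is 1749 s + 4 f = 0 h 29 min 9 s frame 4, i.e. 00:29:09;04.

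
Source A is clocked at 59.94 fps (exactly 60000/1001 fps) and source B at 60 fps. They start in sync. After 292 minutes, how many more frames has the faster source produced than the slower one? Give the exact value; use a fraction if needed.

1051200/1001 frames

292 min = 17520 s.
A emits 60000/1001 × 17520 = 1051200000/1001 frames; B emits 60 × 17520 = 1051200.
Difference = 1051200/1001 frames (≈ 1050.1499); B is ahead of A.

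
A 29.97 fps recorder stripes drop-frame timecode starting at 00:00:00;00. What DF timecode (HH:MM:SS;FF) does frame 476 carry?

Ten DF minutes hold 17982 frames, so frame 476 lies in block 0 (frames 0–17981) with 476 frames into that block.
The block's first minute is 1800 frames and the rest 1798 each; 476 frames reaches minute 0, so 0 × 18 + 0 × 2 = 0 labels have been skipped so far.
Adding those back, label number 476 + 0 = 476 at 30 labels/s is 15 s + 26 f = 0 h 0 min 15 s frame 26, i.e. 00:00:15;26.

00:00:15;26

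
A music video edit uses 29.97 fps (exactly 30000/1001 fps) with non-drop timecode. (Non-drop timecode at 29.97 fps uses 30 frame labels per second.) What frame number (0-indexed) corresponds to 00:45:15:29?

frame 81479

Total seconds to the label: (0 × 3600 + 45 × 60 + 15) = 2715.
Frame index = 2715 × 30 + 29 = 81479.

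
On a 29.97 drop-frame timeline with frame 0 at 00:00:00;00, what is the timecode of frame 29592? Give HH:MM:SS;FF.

00:16:27;12

Ten DF minutes hold 17982 frames, so frame 29592 lies in block 1 (frames 17982–35963) with 11610 frames into that block.
The block's first minute is 1800 frames and the rest 1798 each; 11610 frames reaches minute 6, so 1 × 18 + 6 × 2 = 30 labels have been skipped so far.
Adding those back, label number 29592 + 30 = 29622 at 30 labels/s is 987 s + 12 f = 0 h 16 min 27 s frame 12, i.e. 00:16:27;12.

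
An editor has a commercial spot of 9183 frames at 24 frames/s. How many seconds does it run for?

Running time = 9183 / (24) = 382.625 s.

382.625 seconds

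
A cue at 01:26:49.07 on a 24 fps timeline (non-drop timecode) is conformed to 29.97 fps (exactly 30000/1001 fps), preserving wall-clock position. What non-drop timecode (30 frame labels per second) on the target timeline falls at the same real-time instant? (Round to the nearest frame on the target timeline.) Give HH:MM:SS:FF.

01:26:44:03

Source frame index: (1×3600 + 26×60 + 49) × 24 + 7 = 125023.
Real time: 125023 / (24) = 125023/24 s.
Target frame: (125023/24) × (30000/1001) = 156278750/1001 ≈ 156122.627 → 156123.
At 30 labels/s: frame 156123 → 01:26:44:03.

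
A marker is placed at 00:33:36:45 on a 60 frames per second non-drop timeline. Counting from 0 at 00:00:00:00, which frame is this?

frame 121005

Total seconds to the label: (0 × 3600 + 33 × 60 + 36) = 2016.
Frame index = 2016 × 60 + 45 = 121005.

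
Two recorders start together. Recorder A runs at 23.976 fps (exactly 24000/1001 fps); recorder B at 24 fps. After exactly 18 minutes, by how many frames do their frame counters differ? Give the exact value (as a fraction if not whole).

18 min = 1080 s.
A emits 24000/1001 × 1080 = 25920000/1001 frames; B emits 24 × 1080 = 25920.
Difference = 25920/1001 frames (≈ 25.8941); B is ahead of A.

25920/1001 frames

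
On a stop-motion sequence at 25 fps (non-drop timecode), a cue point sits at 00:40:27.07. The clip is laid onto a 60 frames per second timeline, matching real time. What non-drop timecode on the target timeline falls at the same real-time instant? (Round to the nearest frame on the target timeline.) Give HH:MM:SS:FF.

00:40:27:17

Source frame index: (0×3600 + 40×60 + 27) × 25 + 7 = 60682.
Real time: 60682 / (25) = 60682/25 s.
Target frame: (60682/25) × (60) = 728184/5 ≈ 145636.800 → 145637.
At 60 labels/s: frame 145637 → 00:40:27:17.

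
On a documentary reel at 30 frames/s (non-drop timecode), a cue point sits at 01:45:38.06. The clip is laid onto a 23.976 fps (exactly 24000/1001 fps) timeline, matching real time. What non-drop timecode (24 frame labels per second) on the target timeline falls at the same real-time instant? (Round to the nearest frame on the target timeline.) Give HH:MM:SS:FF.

Source frame index: (1×3600 + 45×60 + 38) × 30 + 6 = 190146.
Real time: 190146 / (30) = 31691/5 s.
Target frame: (31691/5) × (24000/1001) = 13828800/91 ≈ 151964.835 → 151965.
At 24 labels/s: frame 151965 → 01:45:31:21.

01:45:31:21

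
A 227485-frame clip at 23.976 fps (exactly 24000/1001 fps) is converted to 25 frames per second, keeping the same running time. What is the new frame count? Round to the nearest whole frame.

Frames at target rate = 227485 × (25) / (24000/1001) = 45542497/192 ≈ 237200.505.
Nearest whole frame: 237201.

237201 frames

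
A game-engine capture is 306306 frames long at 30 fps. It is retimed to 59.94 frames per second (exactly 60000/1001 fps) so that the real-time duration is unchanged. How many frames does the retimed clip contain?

Target frames = source frames × (target rate / source rate) = 306306 × (60000/1001)/(30) = 306306 × 2000/1001 = 612000.

612000 frames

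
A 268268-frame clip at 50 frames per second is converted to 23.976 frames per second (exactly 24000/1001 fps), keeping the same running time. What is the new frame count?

Target frames = source frames × (target rate / source rate) = 268268 × (24000/1001)/(50) = 268268 × 480/1001 = 128640.

128640 frames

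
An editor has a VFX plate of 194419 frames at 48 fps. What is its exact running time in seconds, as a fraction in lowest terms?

Running time = 194419 ÷ (48) = 194419 × 1/48 = 194419/48 s.

194419/48 seconds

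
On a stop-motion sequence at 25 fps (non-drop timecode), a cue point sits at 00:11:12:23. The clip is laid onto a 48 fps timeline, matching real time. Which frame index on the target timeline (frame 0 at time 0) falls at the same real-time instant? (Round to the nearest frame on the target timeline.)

Source frame index: (0×3600 + 11×60 + 12) × 25 + 23 = 16823.
Real time: 16823 / (25) = 16823/25 s.
Target frame: (16823/25) × (48) = 807504/25 ≈ 32300.160 → 32300.

frame 32300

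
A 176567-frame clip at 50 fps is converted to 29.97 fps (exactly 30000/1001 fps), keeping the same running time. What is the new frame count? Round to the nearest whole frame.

105834 frames

Frames at target rate = 176567 × (30000/1001) / (50) = 105940200/1001 ≈ 105834.366.
Nearest whole frame: 105834.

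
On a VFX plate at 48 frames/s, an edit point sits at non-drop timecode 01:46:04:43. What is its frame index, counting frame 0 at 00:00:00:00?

Total seconds to the label: (1 × 3600 + 46 × 60 + 4) = 6364.
Frame index = 6364 × 48 + 43 = 305515.

frame 305515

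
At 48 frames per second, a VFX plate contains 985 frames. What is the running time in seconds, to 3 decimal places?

Running time = 985 × 1/48 = 985/48 s ≈ 20.521 s.

20.521 seconds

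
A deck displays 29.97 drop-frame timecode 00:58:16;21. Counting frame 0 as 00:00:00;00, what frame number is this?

As if non-drop at 30 labels/s: (0 × 3600 + 58 × 60 + 16) × 30 + 21 = 104901.
Minute boundaries passed: 58; those not divisible by 10: 58 − 5 = 53; dropped labels = 2 × 53 = 106.
Actual frame index = 104901 − 106 = 104795.

104795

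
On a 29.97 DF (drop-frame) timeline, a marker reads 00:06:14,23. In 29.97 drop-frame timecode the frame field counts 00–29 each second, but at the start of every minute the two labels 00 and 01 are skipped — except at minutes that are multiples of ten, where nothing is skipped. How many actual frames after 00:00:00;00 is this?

11231

Complete 10-minute blocks: 0, each 17982 frames → 0.
Remaining 6 whole minutes in the current block: 1800 + 5 × 1798 = 10790 frames.
Within the current minute: 14 × 30 + 23 − 2 = 441 (labels ;00/;01 skipped at this minute). Total = 0 + 10790 + 441 = 11231.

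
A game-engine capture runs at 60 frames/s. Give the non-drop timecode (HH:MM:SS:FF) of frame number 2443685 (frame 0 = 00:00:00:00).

11:18:48:05

2443685 ÷ 60 = 40728 full seconds, remainder 5 frames.
40728 s = 11 h 18 min 48 s.
Timecode: 11:18:48:05.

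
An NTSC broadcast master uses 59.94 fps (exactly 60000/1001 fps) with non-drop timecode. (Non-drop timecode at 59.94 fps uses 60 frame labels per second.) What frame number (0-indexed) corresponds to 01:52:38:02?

Total seconds to the label: (1 × 3600 + 52 × 60 + 38) = 6758.
Frame index = 6758 × 60 + 2 = 405482.

405482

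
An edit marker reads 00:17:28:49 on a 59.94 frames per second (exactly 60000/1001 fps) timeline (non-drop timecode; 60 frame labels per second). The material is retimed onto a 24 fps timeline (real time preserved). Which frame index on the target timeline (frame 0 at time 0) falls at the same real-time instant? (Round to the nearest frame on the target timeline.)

Source frame index: (0×3600 + 17×60 + 28) × 60 + 49 = 62929.
Real time: 62929 / (60000/1001) = 62991929/60000 s.
Target frame: (62991929/60000) × (24) = 62991929/2500 ≈ 25196.772 → 25197.

frame 25197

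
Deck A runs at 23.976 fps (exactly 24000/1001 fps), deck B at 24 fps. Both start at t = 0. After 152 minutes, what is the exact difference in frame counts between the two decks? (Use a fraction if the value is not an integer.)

152 min = 9120 s.
A emits 24000/1001 × 9120 = 218880000/1001 frames; B emits 24 × 9120 = 218880.
Difference = 218880/1001 frames (≈ 218.6613); B is ahead of A.

218880/1001 frames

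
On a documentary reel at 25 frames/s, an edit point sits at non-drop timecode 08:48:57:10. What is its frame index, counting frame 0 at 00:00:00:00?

793435

Total seconds to the label: (8 × 3600 + 48 × 60 + 57) = 31737.
Frame index = 31737 × 25 + 10 = 793435.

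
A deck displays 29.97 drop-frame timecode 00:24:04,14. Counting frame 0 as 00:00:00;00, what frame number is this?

As if non-drop at 30 labels/s: (0 × 3600 + 24 × 60 + 4) × 30 + 14 = 43334.
Minute boundaries passed: 24; those not divisible by 10: 24 − 2 = 22; dropped labels = 2 × 22 = 44.
Actual frame index = 43334 − 44 = 43290.

43290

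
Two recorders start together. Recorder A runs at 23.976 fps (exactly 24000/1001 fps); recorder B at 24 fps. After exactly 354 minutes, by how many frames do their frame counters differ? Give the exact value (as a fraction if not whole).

509760/1001 frames

354 min = 21240 s.
A emits 24000/1001 × 21240 = 509760000/1001 frames; B emits 24 × 21240 = 509760.
Difference = 509760/1001 frames (≈ 509.2507); B is ahead of A.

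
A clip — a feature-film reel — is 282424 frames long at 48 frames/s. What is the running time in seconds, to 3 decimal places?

5883.833 seconds

Running time = 282424 × 1/48 = 35303/6 s ≈ 5883.833 s.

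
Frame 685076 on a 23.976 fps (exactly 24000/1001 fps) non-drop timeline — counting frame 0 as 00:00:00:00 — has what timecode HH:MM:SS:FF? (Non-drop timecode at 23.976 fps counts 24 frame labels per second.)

685076 ÷ 24 = 28544 full seconds, remainder 20 frames.
28544 s = 7 h 55 min 44 s.
Timecode: 07:55:44:20.

07:55:44:20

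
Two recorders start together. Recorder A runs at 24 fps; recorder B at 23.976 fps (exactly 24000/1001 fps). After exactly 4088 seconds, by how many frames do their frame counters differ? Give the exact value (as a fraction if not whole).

14016/143 frames

A emits 24 × 4088 = 98112 frames; B emits 24000/1001 × 4088 = 14016000/143.
Difference = 14016/143 frames (≈ 98.0140); B is behind A.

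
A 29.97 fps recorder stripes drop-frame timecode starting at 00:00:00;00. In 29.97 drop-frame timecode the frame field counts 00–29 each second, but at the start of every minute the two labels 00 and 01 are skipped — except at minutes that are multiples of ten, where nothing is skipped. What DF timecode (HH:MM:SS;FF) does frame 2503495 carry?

23:12:13;11

Ten DF minutes hold 17982 frames, so frame 2503495 lies in block 139 (frames 2499498–2517479) with 3997 frames into that block.
The block's first minute is 1800 frames and the rest 1798 each; 3997 frames reaches minute 2, so 139 × 18 + 2 × 2 = 2506 labels have been skipped so far.
Adding those back, label number 2503495 + 2506 = 2506001 at 30 labels/s is 83533 s + 11 f = 23 h 12 min 13 s frame 11, i.e. 23:12:13;11.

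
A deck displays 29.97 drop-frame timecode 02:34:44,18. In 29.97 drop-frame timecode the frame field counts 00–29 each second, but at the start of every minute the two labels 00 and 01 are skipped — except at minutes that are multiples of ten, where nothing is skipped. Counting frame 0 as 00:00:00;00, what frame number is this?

As if non-drop at 30 labels/s: (2 × 3600 + 34 × 60 + 44) × 30 + 18 = 278538.
Minute boundaries passed: 154; those not divisible by 10: 154 − 15 = 139; dropped labels = 2 × 139 = 278.
Actual frame index = 278538 − 278 = 278260.

278260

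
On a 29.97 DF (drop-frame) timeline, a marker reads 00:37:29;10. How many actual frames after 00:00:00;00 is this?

67412

Complete 10-minute blocks: 3, each 17982 frames → 53946.
Remaining 7 whole minutes in the current block: 1800 + 6 × 1798 = 12588 frames.
Within the current minute: 29 × 30 + 10 − 2 = 878 (labels ;00/;01 skipped at this minute). Total = 53946 + 12588 + 878 = 67412.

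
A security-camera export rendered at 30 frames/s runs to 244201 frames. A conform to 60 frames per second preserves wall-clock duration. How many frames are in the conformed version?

488402 frames

Target frames = source frames × (target rate / source rate) = 244201 × (60)/(30) = 244201 × 2 = 488402.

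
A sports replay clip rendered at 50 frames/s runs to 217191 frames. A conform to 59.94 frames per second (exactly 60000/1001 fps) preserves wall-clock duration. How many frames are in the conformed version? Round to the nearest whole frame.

260369 frames

Frames at target rate = 217191 × (60000/1001) / (50) = 20048400/77 ≈ 260368.831.
Nearest whole frame: 260369.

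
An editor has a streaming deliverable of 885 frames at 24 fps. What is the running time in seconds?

Running time = 885 / (24) = 36.875 s.

36.875 seconds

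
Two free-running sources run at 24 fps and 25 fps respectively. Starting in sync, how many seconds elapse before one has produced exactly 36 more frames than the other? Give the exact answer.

36 seconds

The gap grows by |25 − 24| = 1 frame per second.
Time for a 36-frame gap: 36 ÷ (1) = 36 s.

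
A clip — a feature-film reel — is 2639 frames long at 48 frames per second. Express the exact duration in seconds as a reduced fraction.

Running time = 2639 ÷ (48) = 2639 × 1/48 = 2639/48 s.

2639/48 seconds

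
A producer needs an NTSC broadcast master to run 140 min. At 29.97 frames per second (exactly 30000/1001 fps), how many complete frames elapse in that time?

140 min = 8400 s.
Frames = 8400 × 30000/1001 = 36000000/143 ≈ 251748.2517.
Complete frames: 251748.

251748 frames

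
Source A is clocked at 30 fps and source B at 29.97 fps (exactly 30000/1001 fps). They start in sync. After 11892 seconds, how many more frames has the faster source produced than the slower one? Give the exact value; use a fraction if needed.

356760/1001 frames

A emits 30 × 11892 = 356760 frames; B emits 30000/1001 × 11892 = 356760000/1001.
Difference = 356760/1001 frames (≈ 356.4036); B is behind A.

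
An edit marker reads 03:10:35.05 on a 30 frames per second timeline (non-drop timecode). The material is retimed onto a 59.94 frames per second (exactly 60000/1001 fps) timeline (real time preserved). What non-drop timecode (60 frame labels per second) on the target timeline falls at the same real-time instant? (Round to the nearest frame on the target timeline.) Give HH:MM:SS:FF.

03:10:23:45

Source frame index: (3×3600 + 10×60 + 35) × 30 + 5 = 343055.
Real time: 343055 / (30) = 68611/6 s.
Target frame: (68611/6) × (60000/1001) = 686110000/1001 ≈ 685424.575 → 685425.
At 60 labels/s: frame 685425 → 03:10:23:45.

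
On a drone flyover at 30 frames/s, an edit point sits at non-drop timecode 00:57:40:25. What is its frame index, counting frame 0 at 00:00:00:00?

Total seconds to the label: (0 × 3600 + 57 × 60 + 40) = 3460.
Frame index = 3460 × 30 + 25 = 103825.

frame 103825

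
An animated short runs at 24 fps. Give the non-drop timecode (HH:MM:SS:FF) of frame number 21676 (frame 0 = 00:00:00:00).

21676 ÷ 24 = 903 full seconds, remainder 4 frames.
903 s = 0 h 15 min 3 s.
Timecode: 00:15:03:04.

00:15:03:04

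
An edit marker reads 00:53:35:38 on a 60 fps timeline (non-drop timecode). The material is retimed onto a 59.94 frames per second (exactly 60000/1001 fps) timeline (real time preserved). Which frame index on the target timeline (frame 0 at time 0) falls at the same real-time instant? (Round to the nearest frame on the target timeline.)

frame 192745

Source frame index: (0×3600 + 53×60 + 35) × 60 + 38 = 192938.
Real time: 192938 / (60) = 96469/30 s.
Target frame: (96469/30) × (60000/1001) = 192938000/1001 ≈ 192745.255 → 192745.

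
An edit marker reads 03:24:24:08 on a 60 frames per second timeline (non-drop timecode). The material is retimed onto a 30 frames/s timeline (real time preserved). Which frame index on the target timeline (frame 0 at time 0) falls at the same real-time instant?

Source frame index: (3×3600 + 24×60 + 24) × 60 + 8 = 735848.
Real time: 735848 / (60) = 183962/15 s.
Target frame: (183962/15) × (30) = 367924.

frame 367924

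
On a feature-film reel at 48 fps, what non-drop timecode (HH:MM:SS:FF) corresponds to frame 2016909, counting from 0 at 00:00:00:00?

2016909 ÷ 48 = 42018 full seconds, remainder 45 frames.
42018 s = 11 h 40 min 18 s.
Timecode: 11:40:18:45.

11:40:18:45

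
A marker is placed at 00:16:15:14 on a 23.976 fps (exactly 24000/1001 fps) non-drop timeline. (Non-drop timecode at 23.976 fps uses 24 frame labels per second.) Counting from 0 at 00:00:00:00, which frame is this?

23414

Total seconds to the label: (0 × 3600 + 16 × 60 + 15) = 975.
Frame index = 975 × 24 + 14 = 23414.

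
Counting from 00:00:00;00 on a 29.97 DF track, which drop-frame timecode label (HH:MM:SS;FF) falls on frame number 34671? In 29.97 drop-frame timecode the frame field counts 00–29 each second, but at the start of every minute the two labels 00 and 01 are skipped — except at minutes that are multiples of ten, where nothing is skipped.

Each 10-minute DF block holds 10 × 60 × 30 − 9 × 2 = 17982 frames. 34671 ÷ 17982 → 1 full block, remainder 16689.
Within the partial block the first minute is 1800 frames and each further minute 1798, so 9 further minute boundaries passed. Total skipped labels = 18 × 1 + 2 × 9 = 36.
Non-drop label index = 34671 + 36 = 34707; at 30 labels/s that is 00:19:16:27, i.e. DF 00:19:16;27.

00:19:16;27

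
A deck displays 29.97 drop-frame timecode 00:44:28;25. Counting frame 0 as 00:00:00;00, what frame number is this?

79985

As if non-drop at 30 labels/s: (0 × 3600 + 44 × 60 + 28) × 30 + 25 = 80065.
Minute boundaries passed: 44; those not divisible by 10: 44 − 4 = 40; dropped labels = 2 × 40 = 80.
Actual frame index = 80065 − 80 = 79985.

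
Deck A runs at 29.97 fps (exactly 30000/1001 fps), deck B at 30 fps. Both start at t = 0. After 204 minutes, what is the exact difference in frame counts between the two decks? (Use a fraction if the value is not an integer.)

367200/1001 frames

204 min = 12240 s.
A emits 30000/1001 × 12240 = 367200000/1001 frames; B emits 30 × 12240 = 367200.
Difference = 367200/1001 frames (≈ 366.8332); B is ahead of A.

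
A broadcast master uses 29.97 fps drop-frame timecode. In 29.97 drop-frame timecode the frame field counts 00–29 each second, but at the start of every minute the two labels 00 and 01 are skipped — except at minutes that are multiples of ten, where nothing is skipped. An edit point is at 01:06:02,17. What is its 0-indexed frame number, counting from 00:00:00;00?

118757

Complete 10-minute blocks: 6, each 17982 frames → 107892.
Remaining 6 whole minutes in the current block: 1800 + 5 × 1798 = 10790 frames.
Within the current minute: 2 × 30 + 17 − 2 = 75 (labels ;00/;01 skipped at this minute). Total = 107892 + 10790 + 75 = 118757.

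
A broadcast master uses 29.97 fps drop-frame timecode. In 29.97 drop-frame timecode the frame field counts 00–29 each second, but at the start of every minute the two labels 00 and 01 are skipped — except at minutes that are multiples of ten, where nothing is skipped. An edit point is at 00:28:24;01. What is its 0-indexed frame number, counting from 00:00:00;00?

51069

As if non-drop at 30 labels/s: (0 × 3600 + 28 × 60 + 24) × 30 + 1 = 51121.
Minute boundaries passed: 28; those not divisible by 10: 28 − 2 = 26; dropped labels = 2 × 26 = 52.
Actual frame index = 51121 − 52 = 51069.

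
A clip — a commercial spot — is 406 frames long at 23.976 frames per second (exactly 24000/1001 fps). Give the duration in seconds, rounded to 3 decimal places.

Running time = 406 × 1001/24000 = 203203/12000 s ≈ 16.934 s.

16.934 seconds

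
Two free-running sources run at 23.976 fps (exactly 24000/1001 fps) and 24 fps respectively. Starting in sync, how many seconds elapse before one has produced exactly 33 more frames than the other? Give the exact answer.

1376.375 seconds

The gap grows by |24 − 24000/1001| = 24/1001 frames per second.
Time for a 33-frame gap: 33 ÷ (24/1001) = 1376.375 s.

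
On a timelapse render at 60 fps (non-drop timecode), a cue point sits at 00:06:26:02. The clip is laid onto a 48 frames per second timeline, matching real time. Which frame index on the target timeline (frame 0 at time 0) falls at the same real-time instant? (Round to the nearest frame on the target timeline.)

Source frame index: (0×3600 + 6×60 + 26) × 60 + 2 = 23162.
Real time: 23162 / (60) = 11581/30 s.
Target frame: (11581/30) × (48) = 92648/5 ≈ 18529.600 → 18530.

frame 18530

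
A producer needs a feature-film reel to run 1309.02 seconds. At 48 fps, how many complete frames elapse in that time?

62832 frames

Frames = 1309.02 × 48 = 1570824/25 ≈ 62832.9600.
Complete frames: 62832.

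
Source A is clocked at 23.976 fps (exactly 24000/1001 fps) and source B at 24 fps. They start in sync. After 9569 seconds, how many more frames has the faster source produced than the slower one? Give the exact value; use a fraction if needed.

A emits 24000/1001 × 9569 = 32808000/143 frames; B emits 24 × 9569 = 229656.
Difference = 32808/143 frames (≈ 229.4266); B is ahead of A.

32808/143 frames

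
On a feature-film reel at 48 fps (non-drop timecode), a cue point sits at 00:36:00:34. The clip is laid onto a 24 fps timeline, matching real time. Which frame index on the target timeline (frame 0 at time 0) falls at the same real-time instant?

frame 51857

Source frame index: (0×3600 + 36×60 + 0) × 48 + 34 = 103714.
Real time: 103714 / (48) = 51857/24 s.
Target frame: (51857/24) × (24) = 51857.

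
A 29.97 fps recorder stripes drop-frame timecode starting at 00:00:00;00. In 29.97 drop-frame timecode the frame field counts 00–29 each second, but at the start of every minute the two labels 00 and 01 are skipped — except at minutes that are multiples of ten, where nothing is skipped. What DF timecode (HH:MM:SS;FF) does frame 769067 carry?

Ten DF minutes hold 17982 frames, so frame 769067 lies in block 42 (frames 755244–773225) with 13823 frames into that block.
The block's first minute is 1800 frames and the rest 1798 each; 13823 frames reaches minute 7, so 42 × 18 + 7 × 2 = 770 labels have been skipped so far.
Adding those back, label number 769067 + 770 = 769837 at 30 labels/s is 25661 s + 7 f = 7 h 7 min 41 s frame 7, i.e. 07:07:41;07.

07:07:41;07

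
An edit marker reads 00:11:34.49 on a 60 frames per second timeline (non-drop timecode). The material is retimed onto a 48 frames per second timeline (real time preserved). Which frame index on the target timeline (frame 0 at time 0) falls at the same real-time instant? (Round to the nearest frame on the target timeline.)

Source frame index: (0×3600 + 11×60 + 34) × 60 + 49 = 41689.
Real time: 41689 / (60) = 41689/60 s.
Target frame: (41689/60) × (48) = 166756/5 ≈ 33351.200 → 33351.

frame 33351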